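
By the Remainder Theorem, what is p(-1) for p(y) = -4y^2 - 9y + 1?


By the Remainder Theorem, the remainder equals p(-1):
  -4*(-1)^2 = -4
  -9*(-1)^1 = 9
  constant: 1
Sum: -4 + 9 + 1 = 6


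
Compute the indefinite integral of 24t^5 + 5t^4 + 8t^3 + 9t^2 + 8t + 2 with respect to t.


Reverse power rule on each term:
  ∫ 24t^5 dt = 4t^6
  ∫ 5t^4 dt = t^5
  ∫ 8t^3 dt = 2t^4
  ∫ 9t^2 dt = 3t^3
  ∫ 8t dt = 4t^2
  ∫ 2 dt = 2t
F(t) = 4t^6 + t^5 + 2t^4 + 3t^3 + 4t^2 + 2t + C


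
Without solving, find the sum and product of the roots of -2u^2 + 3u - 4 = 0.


For au^2+bu+c=0: sum = -b/a, product = c/a.
a=-2, b=3, c=-4
Sum = -(3)/-2 = 3/2
Product = (-4)/-2 = 2


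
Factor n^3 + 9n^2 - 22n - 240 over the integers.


Try integer roots (divisors of -240). n=-8: p(-8)=0.
Divide out (n + 8): quotient is n^2 + n - 30.
Factor the quadratic: (n + 6)(n - 5)
Result: (n + 8)(n + 6)(n - 5)


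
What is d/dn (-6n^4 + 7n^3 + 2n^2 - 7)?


Apply the power rule term by term:
  d/dn(-6n^4) = -24n^3
  d/dn(7n^3) = 21n^2
  d/dn(2n^2) = 4n
  d/dn(-7) = 0
p'(n) = -24n^3 + 21n^2 + 4n


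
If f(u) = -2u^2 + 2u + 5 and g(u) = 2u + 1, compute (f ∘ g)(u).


Substitute g(u) into f:
f(g(u)) = -2*(2u + 1)^2 + 2*(2u + 1) + 5
(2u + 1)^2 = 4u^2 + 4u + 1
Expand and combine: -8u^2 - 4u + 5


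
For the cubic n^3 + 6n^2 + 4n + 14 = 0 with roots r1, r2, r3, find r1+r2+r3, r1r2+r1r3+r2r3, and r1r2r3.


Monic cubic n^3+bn^2+cn+d=0: sum=-b, pairwise sum=c, product=-d.
b=6, c=4, d=14
r1+r2+r3 = -6
r1r2+r1r3+r2r3 = 4
r1r2r3 = -14


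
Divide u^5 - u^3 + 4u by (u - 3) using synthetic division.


Synthetic division with c = 3. Coefficients: 1, 0, -1, 0, 4, 0
Bring down 1.
  1 * 3 = 3; 3 + 0 = 3
  3 * 3 = 9; 9 - 1 = 8
  8 * 3 = 24; 24 + 0 = 24
  24 * 3 = 72; 72 + 4 = 76
  76 * 3 = 228; 228 + 0 = 228
Quotient: u^4 + 3u^3 + 8u^2 + 24u + 76, Remainder: 228


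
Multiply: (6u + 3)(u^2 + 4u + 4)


Distribute each term of the first polynomial:
  (6u)(u^2 + 4u + 4) = 6u^3 + 24u^2 + 24u
  (3)(u^2 + 4u + 4) = 3u^2 + 12u + 12
Sum: 6u^3 + 27u^2 + 36u + 12


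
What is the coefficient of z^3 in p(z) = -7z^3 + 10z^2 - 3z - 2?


Read off the coefficient of z^3: -7


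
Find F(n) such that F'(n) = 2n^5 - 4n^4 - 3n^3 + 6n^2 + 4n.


Reverse power rule on each term:
  ∫ 2n^5 dn = (1/3)n^6
  ∫ -4n^4 dn = -(4/5)n^5
  ∫ -3n^3 dn = -(3/4)n^4
  ∫ 6n^2 dn = 2n^3
  ∫ 4n dn = 2n^2
F(n) = (1/3)n^6 - (4/5)n^5 - (3/4)n^4 + 2n^3 + 2n^2 + C


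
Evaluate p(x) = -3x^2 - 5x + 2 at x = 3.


Using direct substitution:
  -3 * (3)^2 = -27
  -5 * (3)^1 = -15
  constant: 2
Sum = -27 - 15 + 2 = -40


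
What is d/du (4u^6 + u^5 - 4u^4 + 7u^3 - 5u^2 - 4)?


Apply the power rule term by term:
  d/du(4u^6) = 24u^5
  d/du(u^5) = 5u^4
  d/du(-4u^4) = -16u^3
  d/du(7u^3) = 21u^2
  d/du(-5u^2) = -10u
  d/du(-4) = 0
p'(u) = 24u^5 + 5u^4 - 16u^3 + 21u^2 - 10u


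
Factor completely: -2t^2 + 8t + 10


Roots satisfy r1 + r2 = -b/a = 4 and r1*r2 = c/a = -5.
So r1 = -1, r2 = 5.
-2t^2 + 8t + 10 = -2(t - r1)(t - r2) = -2(t + 1)(t - 5)


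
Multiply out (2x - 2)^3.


Expand (2x - 2)^3 by repeated multiplication:
  (2x - 2)^2 = 4x^2 - 8x + 4
= 8x^3 - 24x^2 + 24x - 8


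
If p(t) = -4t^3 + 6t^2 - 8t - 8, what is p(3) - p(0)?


p(3) = -86
p(0) = -8
p(3) - p(0) = -86 + 8 = -78


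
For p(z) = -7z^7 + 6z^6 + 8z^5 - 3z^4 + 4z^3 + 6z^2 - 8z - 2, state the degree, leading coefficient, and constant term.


Highest power of z is 7, with coefficient -7. Constant term is -2.
Degree = 7, leading coefficient = -7, constant term = -2


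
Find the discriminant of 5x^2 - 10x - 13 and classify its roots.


D = b^2 - 4ac = (-10)^2 - 4(5)(-13) = 100 + 260 = 360
Since D > 0: two distinct irrational roots


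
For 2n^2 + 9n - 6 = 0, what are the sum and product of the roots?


For an^2+bn+c=0: sum = -b/a, product = c/a.
a=2, b=9, c=-6
Sum = -(9)/2 = -9/2
Product = (-6)/2 = -3


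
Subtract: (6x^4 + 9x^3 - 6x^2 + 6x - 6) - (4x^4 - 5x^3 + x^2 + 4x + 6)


Distribute the minus sign:
  (6x^4 + 9x^3 - 6x^2 + 6x - 6)
- (4x^4 - 5x^3 + x^2 + 4x + 6)
Negate second polynomial: -4x^4 + 5x^3 - x^2 - 4x - 6
Add: 2x^4 + 14x^3 - 7x^2 + 2x - 12


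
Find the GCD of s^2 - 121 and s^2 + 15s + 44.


Factor each:
  s^2 - 121 = (s + 11)(s - 11)
  s^2 + 15s + 44 = (s + 11)(s + 4)
Common monic factor: s + 11


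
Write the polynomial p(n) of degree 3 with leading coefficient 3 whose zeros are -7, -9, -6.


p(n) = 3(n + 7)(n + 9)(n + 6)
Expand: 3n^3 + 66n^2 + 477n + 1134


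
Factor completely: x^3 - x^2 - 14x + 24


Try integer roots (divisors of 24). x=2: p(2)=0.
Divide out (x - 2): quotient is x^2 + x - 12.
Factor the quadratic: (x + 4)(x - 3)
Result: (x - 2)(x + 4)(x - 3)


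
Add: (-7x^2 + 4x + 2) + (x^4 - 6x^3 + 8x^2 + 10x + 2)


Align terms by degree and add:
  -7x^2 + 4x + 2
+ x^4 - 6x^3 + 8x^2 + 10x + 2
= x^4 - 6x^3 + x^2 + 14x + 4


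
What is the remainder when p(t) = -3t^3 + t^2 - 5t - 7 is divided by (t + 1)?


By the Remainder Theorem, the remainder equals p(-1):
  -3*(-1)^3 = 3
  1*(-1)^2 = 1
  -5*(-1)^1 = 5
  constant: -7
Sum: 3 + 1 + 5 - 7 = 2


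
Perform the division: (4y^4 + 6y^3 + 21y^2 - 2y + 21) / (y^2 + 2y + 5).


(4y^4 + 6y^3 + 21y^2 - 2y + 21) / (y^2 + 2y + 5)
Step 1: 4y^2 * (y^2 + 2y + 5) = 4y^4 + 8y^3 + 20y^2; subtract.
Step 2: -2y * (y^2 + 2y + 5) = -2y^3 - 4y^2 - 10y; subtract.
Step 3: 5 * (y^2 + 2y + 5) = 5y^2 + 10y + 25; subtract.
Quotient: 4y^2 - 2y + 5, Remainder: -2y - 4


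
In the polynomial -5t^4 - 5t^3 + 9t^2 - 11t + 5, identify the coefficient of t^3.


Read off the coefficient of t^3: -5


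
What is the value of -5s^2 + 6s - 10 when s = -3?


Using direct substitution:
  -5 * (-3)^2 = -45
  6 * (-3)^1 = -18
  constant: -10
Sum = -45 - 18 - 10 = -73


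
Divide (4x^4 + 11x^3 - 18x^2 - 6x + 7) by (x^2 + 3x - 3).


(4x^4 + 11x^3 - 18x^2 - 6x + 7) / (x^2 + 3x - 3)
Step 1: 4x^2 * (x^2 + 3x - 3) = 4x^4 + 12x^3 - 12x^2; subtract.
Step 2: -x * (x^2 + 3x - 3) = -x^3 - 3x^2 + 3x; subtract.
Step 3: -3 * (x^2 + 3x - 3) = -3x^2 - 9x + 9; subtract.
Quotient: 4x^2 - x - 3, Remainder: -2


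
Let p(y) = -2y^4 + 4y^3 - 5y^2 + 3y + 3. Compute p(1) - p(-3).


p(1) = 3
p(-3) = -321
p(1) - p(-3) = 3 + 321 = 324


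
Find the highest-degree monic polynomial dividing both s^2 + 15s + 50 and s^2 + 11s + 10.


Factor each:
  s^2 + 15s + 50 = (s + 10)(s + 5)
  s^2 + 11s + 10 = (s + 10)(s + 1)
Common monic factor: s + 10


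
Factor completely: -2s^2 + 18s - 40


Roots satisfy r1 + r2 = -b/a = 9 and r1*r2 = c/a = 20.
So r1 = 4, r2 = 5.
-2s^2 + 18s - 40 = -2(s - r1)(s - r2) = -2(s - 4)(s - 5)


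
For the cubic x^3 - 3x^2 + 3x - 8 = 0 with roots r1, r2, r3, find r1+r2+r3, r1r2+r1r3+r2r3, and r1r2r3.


Monic cubic x^3+bx^2+cx+d=0: sum=-b, pairwise sum=c, product=-d.
b=-3, c=3, d=-8
r1+r2+r3 = 3
r1r2+r1r3+r2r3 = 3
r1r2r3 = 8


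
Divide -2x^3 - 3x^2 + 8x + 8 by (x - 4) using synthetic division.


Synthetic division with c = 4. Coefficients: -2, -3, 8, 8
Bring down -2.
  -2 * 4 = -8; -8 - 3 = -11
  -11 * 4 = -44; -44 + 8 = -36
  -36 * 4 = -144; -144 + 8 = -136
Quotient: -2x^2 - 11x - 36, Remainder: -136


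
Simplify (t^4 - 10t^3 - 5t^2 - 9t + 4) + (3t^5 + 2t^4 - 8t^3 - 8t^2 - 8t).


Align terms by degree and add:
  t^4 - 10t^3 - 5t^2 - 9t + 4
+ 3t^5 + 2t^4 - 8t^3 - 8t^2 - 8t
= 3t^5 + 3t^4 - 18t^3 - 13t^2 - 17t + 4


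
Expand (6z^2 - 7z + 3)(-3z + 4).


Distribute each term of the first polynomial:
  (6z^2)(-3z + 4) = -18z^3 + 24z^2
  (-7z)(-3z + 4) = 21z^2 - 28z
  (3)(-3z + 4) = -9z + 12
Sum: -18z^3 + 45z^2 - 37z + 12


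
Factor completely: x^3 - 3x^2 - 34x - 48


Try integer roots (divisors of -48). x=-3: p(-3)=0.
Divide out (x + 3): quotient is x^2 - 6x - 16.
Factor the quadratic: (x - 8)(x + 2)
Result: (x + 3)(x - 8)(x + 2)


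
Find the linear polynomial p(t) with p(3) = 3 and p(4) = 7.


p(t) = mt + b. Using p(3)=3, p(4)=7:
m = (3 - 7)/(3 - 4) = -4/-1 = 4
b = 3 - m*(3) = 3 - 12 = -9
p(t) = 4t - 9


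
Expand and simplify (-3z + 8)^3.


Expand (-3z + 8)^3 by repeated multiplication:
  (-3z + 8)^2 = 9z^2 - 48z + 64
= -27z^3 + 216z^2 - 576z + 512


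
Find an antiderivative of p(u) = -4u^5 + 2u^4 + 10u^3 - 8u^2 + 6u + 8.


Reverse power rule on each term:
  ∫ -4u^5 du = -(2/3)u^6
  ∫ 2u^4 du = (2/5)u^5
  ∫ 10u^3 du = (5/2)u^4
  ∫ -8u^2 du = -(8/3)u^3
  ∫ 6u du = 3u^2
  ∫ 8 du = 8u
F(u) = -(2/3)u^6 + (2/5)u^5 + (5/2)u^4 - (8/3)u^3 + 3u^2 + 8u + C


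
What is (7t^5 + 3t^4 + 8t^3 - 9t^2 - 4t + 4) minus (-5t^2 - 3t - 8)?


Distribute the minus sign:
  (7t^5 + 3t^4 + 8t^3 - 9t^2 - 4t + 4)
- (-5t^2 - 3t - 8)
Negate second polynomial: 5t^2 + 3t + 8
Add: 7t^5 + 3t^4 + 8t^3 - 4t^2 - t + 12


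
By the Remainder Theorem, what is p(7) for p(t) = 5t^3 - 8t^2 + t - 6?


By the Remainder Theorem, the remainder equals p(7):
  5*(7)^3 = 1715
  -8*(7)^2 = -392
  1*(7)^1 = 7
  constant: -6
Sum: 1715 - 392 + 7 - 6 = 1324


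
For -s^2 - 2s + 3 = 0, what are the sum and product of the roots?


For as^2+bs+c=0: sum = -b/a, product = c/a.
a=-1, b=-2, c=3
Sum = -(-2)/-1 = -2
Product = (3)/-1 = -3


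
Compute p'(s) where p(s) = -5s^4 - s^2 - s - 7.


Apply the power rule term by term:
  d/ds(-5s^4) = -20s^3
  d/ds(-s^2) = -2s
  d/ds(-s) = -1
  d/ds(-7) = 0
p'(s) = -20s^3 - 2s - 1


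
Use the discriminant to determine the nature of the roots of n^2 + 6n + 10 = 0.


D = b^2 - 4ac = (6)^2 - 4(1)(10) = 36 - 40 = -4
Since D < 0: two complex conjugate roots (no real roots)


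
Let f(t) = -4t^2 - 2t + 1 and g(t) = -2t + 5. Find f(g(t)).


Substitute g(t) into f:
f(g(t)) = -4*(-2t + 5)^2 + (-2)*(-2t + 5) + 1
(-2t + 5)^2 = 4t^2 - 20t + 25
Expand and combine: -16t^2 + 84t - 109


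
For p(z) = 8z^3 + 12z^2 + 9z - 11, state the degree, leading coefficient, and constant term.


Highest power of z is 3, with coefficient 8. Constant term is -11.
Degree = 3, leading coefficient = 8, constant term = -11


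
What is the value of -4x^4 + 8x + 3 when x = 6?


Using direct substitution:
  -4 * (6)^4 = -5184
  0 * (6)^3 = 0
  0 * (6)^2 = 0
  8 * (6)^1 = 48
  constant: 3
Sum = -5184 + 0 + 0 + 48 + 3 = -5133


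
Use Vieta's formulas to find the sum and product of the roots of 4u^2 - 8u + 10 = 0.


For au^2+bu+c=0: sum = -b/a, product = c/a.
a=4, b=-8, c=10
Sum = -(-8)/4 = 2
Product = (10)/4 = 5/2


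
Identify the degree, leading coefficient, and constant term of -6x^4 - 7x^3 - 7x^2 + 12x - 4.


Highest power of x is 4, with coefficient -6. Constant term is -4.
Degree = 4, leading coefficient = -6, constant term = -4


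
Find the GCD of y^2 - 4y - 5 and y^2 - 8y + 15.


Factor each:
  y^2 - 4y - 5 = (y - 5)(y + 1)
  y^2 - 8y + 15 = (y - 5)(y - 3)
Common monic factor: y - 5


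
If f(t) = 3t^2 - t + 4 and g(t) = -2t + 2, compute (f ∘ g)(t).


Substitute g(t) into f:
f(g(t)) = 3*(-2t + 2)^2 + (-1)*(-2t + 2) + 4
(-2t + 2)^2 = 4t^2 - 8t + 4
Expand and combine: 12t^2 - 22t + 14


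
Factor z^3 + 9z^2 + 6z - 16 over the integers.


Try integer roots (divisors of -16). z=-8: p(-8)=0.
Divide out (z + 8): quotient is z^2 + z - 2.
Factor the quadratic: (z - 1)(z + 2)
Result: (z + 8)(z - 1)(z + 2)


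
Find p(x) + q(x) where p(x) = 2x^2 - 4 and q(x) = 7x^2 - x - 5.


Align terms by degree and add:
  2x^2 - 4
+ 7x^2 - x - 5
= 9x^2 - x - 9


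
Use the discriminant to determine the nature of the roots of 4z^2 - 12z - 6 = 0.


D = b^2 - 4ac = (-12)^2 - 4(4)(-6) = 144 + 96 = 240
Since D > 0: two distinct irrational roots


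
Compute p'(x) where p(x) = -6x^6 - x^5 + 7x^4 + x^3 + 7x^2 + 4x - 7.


Apply the power rule term by term:
  d/dx(-6x^6) = -36x^5
  d/dx(-x^5) = -5x^4
  d/dx(7x^4) = 28x^3
  d/dx(x^3) = 3x^2
  d/dx(7x^2) = 14x
  d/dx(4x) = 4
  d/dx(-7) = 0
p'(x) = -36x^5 - 5x^4 + 28x^3 + 3x^2 + 14x + 4


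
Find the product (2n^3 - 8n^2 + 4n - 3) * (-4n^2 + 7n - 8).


Distribute each term of the first polynomial:
  (2n^3)(-4n^2 + 7n - 8) = -8n^5 + 14n^4 - 16n^3
  (-8n^2)(-4n^2 + 7n - 8) = 32n^4 - 56n^3 + 64n^2
  (4n)(-4n^2 + 7n - 8) = -16n^3 + 28n^2 - 32n
  (-3)(-4n^2 + 7n - 8) = 12n^2 - 21n + 24
Sum: -8n^5 + 46n^4 - 88n^3 + 104n^2 - 53n + 24


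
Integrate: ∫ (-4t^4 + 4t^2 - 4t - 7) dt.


Reverse power rule on each term:
  ∫ -4t^4 dt = -(4/5)t^5
  ∫ 4t^2 dt = (4/3)t^3
  ∫ -4t dt = -2t^2
  ∫ -7 dt = -7t
F(t) = -(4/5)t^5 + (4/3)t^3 - 2t^2 - 7t + C


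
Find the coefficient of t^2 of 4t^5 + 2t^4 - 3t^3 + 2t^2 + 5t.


Read off the coefficient of t^2: 2


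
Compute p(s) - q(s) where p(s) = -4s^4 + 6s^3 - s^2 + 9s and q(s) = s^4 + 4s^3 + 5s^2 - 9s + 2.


Distribute the minus sign:
  (-4s^4 + 6s^3 - s^2 + 9s)
- (s^4 + 4s^3 + 5s^2 - 9s + 2)
Negate second polynomial: -s^4 - 4s^3 - 5s^2 + 9s - 2
Add: -5s^4 + 2s^3 - 6s^2 + 18s - 2


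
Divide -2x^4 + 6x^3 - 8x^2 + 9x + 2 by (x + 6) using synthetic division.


Synthetic division with c = -6. Coefficients: -2, 6, -8, 9, 2
Bring down -2.
  -2 * -6 = 12; 12 + 6 = 18
  18 * -6 = -108; -108 - 8 = -116
  -116 * -6 = 696; 696 + 9 = 705
  705 * -6 = -4230; -4230 + 2 = -4228
Quotient: -2x^3 + 18x^2 - 116x + 705, Remainder: -4228


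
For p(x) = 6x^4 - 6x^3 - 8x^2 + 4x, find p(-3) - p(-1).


p(-3) = 564
p(-1) = 0
p(-3) - p(-1) = 564 = 564


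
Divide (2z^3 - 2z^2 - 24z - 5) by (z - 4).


(2z^3 - 2z^2 - 24z - 5) / (z - 4)
Step 1: 2z^2 * (z - 4) = 2z^3 - 8z^2; subtract.
Step 2: 6z * (z - 4) = 6z^2 - 24z; subtract.
Step 3: 0 * (z - 4) = 0; subtract.
Quotient: 2z^2 + 6z, Remainder: -5


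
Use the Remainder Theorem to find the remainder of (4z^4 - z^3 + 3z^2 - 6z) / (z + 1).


By the Remainder Theorem, the remainder equals p(-1):
  4*(-1)^4 = 4
  -1*(-1)^3 = 1
  3*(-1)^2 = 3
  -6*(-1)^1 = 6
  constant: 0
Sum: 4 + 1 + 3 + 6 + 0 = 14


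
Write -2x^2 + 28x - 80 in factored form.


Roots satisfy r1 + r2 = -b/a = 14 and r1*r2 = c/a = 40.
So r1 = 10, r2 = 4.
-2x^2 + 28x - 80 = -2(x - r1)(x - r2) = -2(x - 10)(x - 4)


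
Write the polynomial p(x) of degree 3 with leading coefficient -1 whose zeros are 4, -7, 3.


p(x) = -(x - 4)(x + 7)(x - 3)
Expand: -x^3 + 37x - 84


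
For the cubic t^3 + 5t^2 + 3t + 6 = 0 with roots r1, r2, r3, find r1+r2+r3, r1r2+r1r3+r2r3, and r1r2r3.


Monic cubic t^3+bt^2+ct+d=0: sum=-b, pairwise sum=c, product=-d.
b=5, c=3, d=6
r1+r2+r3 = -5
r1r2+r1r3+r2r3 = 3
r1r2r3 = -6


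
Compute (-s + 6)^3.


Expand (-s + 6)^3 by repeated multiplication:
  (-s + 6)^2 = s^2 - 12s + 36
= -s^3 + 18s^2 - 108s + 216


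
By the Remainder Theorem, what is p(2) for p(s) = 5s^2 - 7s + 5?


By the Remainder Theorem, the remainder equals p(2):
  5*(2)^2 = 20
  -7*(2)^1 = -14
  constant: 5
Sum: 20 - 14 + 5 = 11


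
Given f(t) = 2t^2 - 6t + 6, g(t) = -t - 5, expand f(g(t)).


Substitute g(t) into f:
f(g(t)) = 2*(-t - 5)^2 + (-6)*(-t - 5) + 6
(-t - 5)^2 = t^2 + 10t + 25
Expand and combine: 2t^2 + 26t + 86


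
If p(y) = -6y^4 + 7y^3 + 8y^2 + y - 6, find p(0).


Using direct substitution:
  -6 * (0)^4 = 0
  7 * (0)^3 = 0
  8 * (0)^2 = 0
  1 * (0)^1 = 0
  constant: -6
Sum = 0 + 0 + 0 + 0 - 6 = -6


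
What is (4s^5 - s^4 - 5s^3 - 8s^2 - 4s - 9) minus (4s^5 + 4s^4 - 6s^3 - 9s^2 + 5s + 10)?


Distribute the minus sign:
  (4s^5 - s^4 - 5s^3 - 8s^2 - 4s - 9)
- (4s^5 + 4s^4 - 6s^3 - 9s^2 + 5s + 10)
Negate second polynomial: -4s^5 - 4s^4 + 6s^3 + 9s^2 - 5s - 10
Add: -5s^4 + s^3 + s^2 - 9s - 19


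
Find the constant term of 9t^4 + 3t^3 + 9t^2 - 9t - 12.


Read off the constant term: -12


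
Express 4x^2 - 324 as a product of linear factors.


Roots satisfy r1 + r2 = -b/a = 0 and r1*r2 = c/a = -81.
So r1 = 9, r2 = -9.
4x^2 - 324 = 4(x - r1)(x - r2) = 4(x - 9)(x + 9)


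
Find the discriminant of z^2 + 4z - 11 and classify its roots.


D = b^2 - 4ac = (4)^2 - 4(1)(-11) = 16 + 44 = 60
Since D > 0: two distinct irrational roots


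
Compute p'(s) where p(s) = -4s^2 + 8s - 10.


Apply the power rule term by term:
  d/ds(-4s^2) = -8s
  d/ds(8s) = 8
  d/ds(-10) = 0
p'(s) = -8s + 8


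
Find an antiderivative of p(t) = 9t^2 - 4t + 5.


Reverse power rule on each term:
  ∫ 9t^2 dt = 3t^3
  ∫ -4t dt = -2t^2
  ∫ 5 dt = 5t
F(t) = 3t^3 - 2t^2 + 5t + C


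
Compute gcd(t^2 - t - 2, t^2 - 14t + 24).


Factor each:
  t^2 - t - 2 = (t - 2)(t + 1)
  t^2 - 14t + 24 = (t - 2)(t - 12)
Common monic factor: t - 2


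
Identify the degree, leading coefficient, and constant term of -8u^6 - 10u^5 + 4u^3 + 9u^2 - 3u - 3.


Highest power of u is 6, with coefficient -8. Constant term is -3.
Degree = 6, leading coefficient = -8, constant term = -3


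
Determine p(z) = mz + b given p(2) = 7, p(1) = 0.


p(z) = mz + b. Using p(2)=7, p(1)=0:
m = (7)/(2 - 1) = 7/1 = 7
b = 7 - m*(2) = 7 - 14 = -7
p(z) = 7z - 7


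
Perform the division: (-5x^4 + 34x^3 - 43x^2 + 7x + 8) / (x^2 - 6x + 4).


(-5x^4 + 34x^3 - 43x^2 + 7x + 8) / (x^2 - 6x + 4)
Step 1: -5x^2 * (x^2 - 6x + 4) = -5x^4 + 30x^3 - 20x^2; subtract.
Step 2: 4x * (x^2 - 6x + 4) = 4x^3 - 24x^2 + 16x; subtract.
Step 3: 1 * (x^2 - 6x + 4) = x^2 - 6x + 4; subtract.
Quotient: -5x^2 + 4x + 1, Remainder: -3x + 4


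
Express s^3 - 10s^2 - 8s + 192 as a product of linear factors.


Try integer roots (divisors of 192). s=-4: p(-4)=0.
Divide out (s + 4): quotient is s^2 - 14s + 48.
Factor the quadratic: (s - 6)(s - 8)
Result: (s + 4)(s - 6)(s - 8)


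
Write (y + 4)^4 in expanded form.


Expand (y + 4)^4 by repeated multiplication:
  (y + 4)^2 = y^2 + 8y + 16
  (y + 4)^3 = y^3 + 12y^2 + 48y + 64
= y^4 + 16y^3 + 96y^2 + 256y + 256


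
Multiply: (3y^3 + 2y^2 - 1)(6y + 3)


Distribute each term of the first polynomial:
  (3y^3)(6y + 3) = 18y^4 + 9y^3
  (2y^2)(6y + 3) = 12y^3 + 6y^2
  (-1)(6y + 3) = -6y - 3
Sum: 18y^4 + 21y^3 + 6y^2 - 6y - 3


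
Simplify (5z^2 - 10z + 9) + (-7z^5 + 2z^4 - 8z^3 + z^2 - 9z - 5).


Align terms by degree and add:
  5z^2 - 10z + 9
  -7z^5 + 2z^4 - 8z^3 + z^2 - 9z - 5
= -7z^5 + 2z^4 - 8z^3 + 6z^2 - 19z + 4


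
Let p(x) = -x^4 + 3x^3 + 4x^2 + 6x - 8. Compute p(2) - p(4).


p(2) = 28
p(4) = 16
p(2) - p(4) = 28 - 16 = 12


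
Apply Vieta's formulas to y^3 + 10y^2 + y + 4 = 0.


Monic cubic y^3+by^2+cy+d=0: sum=-b, pairwise sum=c, product=-d.
b=10, c=1, d=4
r1+r2+r3 = -10
r1r2+r1r3+r2r3 = 1
r1r2r3 = -4


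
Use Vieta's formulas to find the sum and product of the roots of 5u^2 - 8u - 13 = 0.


For au^2+bu+c=0: sum = -b/a, product = c/a.
a=5, b=-8, c=-13
Sum = -(-8)/5 = 8/5
Product = (-13)/5 = -13/5


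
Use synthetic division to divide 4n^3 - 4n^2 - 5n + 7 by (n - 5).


Synthetic division with c = 5. Coefficients: 4, -4, -5, 7
Bring down 4.
  4 * 5 = 20; 20 - 4 = 16
  16 * 5 = 80; 80 - 5 = 75
  75 * 5 = 375; 375 + 7 = 382
Quotient: 4n^2 + 16n + 75, Remainder: 382


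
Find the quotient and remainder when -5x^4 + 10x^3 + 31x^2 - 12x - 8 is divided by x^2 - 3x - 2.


(-5x^4 + 10x^3 + 31x^2 - 12x - 8) / (x^2 - 3x - 2)
Step 1: -5x^2 * (x^2 - 3x - 2) = -5x^4 + 15x^3 + 10x^2; subtract.
Step 2: -5x * (x^2 - 3x - 2) = -5x^3 + 15x^2 + 10x; subtract.
Step 3: 6 * (x^2 - 3x - 2) = 6x^2 - 18x - 12; subtract.
Quotient: -5x^2 - 5x + 6, Remainder: -4x + 4


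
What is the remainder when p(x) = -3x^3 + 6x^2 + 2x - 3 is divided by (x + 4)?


By the Remainder Theorem, the remainder equals p(-4):
  -3*(-4)^3 = 192
  6*(-4)^2 = 96
  2*(-4)^1 = -8
  constant: -3
Sum: 192 + 96 - 8 - 3 = 277


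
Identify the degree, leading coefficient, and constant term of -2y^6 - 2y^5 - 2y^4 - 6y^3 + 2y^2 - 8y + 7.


Highest power of y is 6, with coefficient -2. Constant term is 7.
Degree = 6, leading coefficient = -2, constant term = 7


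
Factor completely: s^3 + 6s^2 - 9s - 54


Try integer roots (divisors of -54). s=-6: p(-6)=0.
Divide out (s + 6): quotient is s^2 - 9.
Factor the quadratic: (s - 3)(s + 3)
Result: (s + 6)(s - 3)(s + 3)


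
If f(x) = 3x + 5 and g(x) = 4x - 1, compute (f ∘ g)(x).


Substitute g(x) into f:
f(g(x)) = 3*(4x - 1) + 5
Expand and combine: 12x + 2


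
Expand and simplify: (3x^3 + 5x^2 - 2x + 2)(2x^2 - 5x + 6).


Distribute each term of the first polynomial:
  (3x^3)(2x^2 - 5x + 6) = 6x^5 - 15x^4 + 18x^3
  (5x^2)(2x^2 - 5x + 6) = 10x^4 - 25x^3 + 30x^2
  (-2x)(2x^2 - 5x + 6) = -4x^3 + 10x^2 - 12x
  (2)(2x^2 - 5x + 6) = 4x^2 - 10x + 12
Sum: 6x^5 - 5x^4 - 11x^3 + 44x^2 - 22x + 12


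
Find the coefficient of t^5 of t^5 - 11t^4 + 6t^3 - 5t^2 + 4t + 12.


Read off the coefficient of t^5: 1


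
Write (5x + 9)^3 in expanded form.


Expand (5x + 9)^3 by repeated multiplication:
  (5x + 9)^2 = 25x^2 + 90x + 81
= 125x^3 + 675x^2 + 1215x + 729


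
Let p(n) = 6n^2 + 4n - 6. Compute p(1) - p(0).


p(1) = 4
p(0) = -6
p(1) - p(0) = 4 + 6 = 10


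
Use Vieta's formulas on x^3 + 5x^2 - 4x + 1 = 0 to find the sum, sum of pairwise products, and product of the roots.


Monic cubic x^3+bx^2+cx+d=0: sum=-b, pairwise sum=c, product=-d.
b=5, c=-4, d=1
r1+r2+r3 = -5
r1r2+r1r3+r2r3 = -4
r1r2r3 = -1


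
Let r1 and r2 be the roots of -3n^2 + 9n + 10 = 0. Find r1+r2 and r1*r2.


For an^2+bn+c=0: sum = -b/a, product = c/a.
a=-3, b=9, c=10
Sum = -(9)/-3 = 3
Product = (10)/-3 = -10/3


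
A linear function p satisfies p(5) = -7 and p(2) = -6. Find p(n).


p(n) = mn + b. Using p(5)=-7, p(2)=-6:
m = (-7 + 6)/(5 - 2) = -1/3 = -1/3
b = -7 - m*(5) = -7 + 5/3 = -16/3
p(n) = -(1/3)n - (16/3)


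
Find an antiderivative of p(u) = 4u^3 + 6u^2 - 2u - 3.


Reverse power rule on each term:
  ∫ 4u^3 du = u^4
  ∫ 6u^2 du = 2u^3
  ∫ -2u du = -u^2
  ∫ -3 du = -3u
F(u) = u^4 + 2u^3 - u^2 - 3u + C


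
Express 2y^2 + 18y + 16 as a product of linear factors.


Roots satisfy r1 + r2 = -b/a = -9 and r1*r2 = c/a = 8.
So r1 = -8, r2 = -1.
2y^2 + 18y + 16 = 2(y - r1)(y - r2) = 2(y + 8)(y + 1)


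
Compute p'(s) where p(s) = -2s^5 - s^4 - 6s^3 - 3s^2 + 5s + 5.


Apply the power rule term by term:
  d/ds(-2s^5) = -10s^4
  d/ds(-s^4) = -4s^3
  d/ds(-6s^3) = -18s^2
  d/ds(-3s^2) = -6s
  d/ds(5s) = 5
  d/ds(5) = 0
p'(s) = -10s^4 - 4s^3 - 18s^2 - 6s + 5


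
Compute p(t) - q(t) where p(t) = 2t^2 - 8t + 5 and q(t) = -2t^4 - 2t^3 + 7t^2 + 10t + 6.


Distribute the minus sign:
  (2t^2 - 8t + 5)
- (-2t^4 - 2t^3 + 7t^2 + 10t + 6)
Negate second polynomial: 2t^4 + 2t^3 - 7t^2 - 10t - 6
Add: 2t^4 + 2t^3 - 5t^2 - 18t - 1


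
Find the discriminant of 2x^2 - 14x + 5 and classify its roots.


D = b^2 - 4ac = (-14)^2 - 4(2)(5) = 196 - 40 = 156
Since D > 0: two distinct irrational roots


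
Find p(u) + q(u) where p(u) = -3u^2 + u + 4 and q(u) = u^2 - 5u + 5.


Align terms by degree and add:
  -3u^2 + u + 4
+ u^2 - 5u + 5
= -2u^2 - 4u + 9


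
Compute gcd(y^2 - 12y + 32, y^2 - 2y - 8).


Factor each:
  y^2 - 12y + 32 = (y - 4)(y - 8)
  y^2 - 2y - 8 = (y - 4)(y + 2)
Common monic factor: y - 4


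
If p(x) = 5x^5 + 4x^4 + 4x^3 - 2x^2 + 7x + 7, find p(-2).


Using direct substitution:
  5 * (-2)^5 = -160
  4 * (-2)^4 = 64
  4 * (-2)^3 = -32
  -2 * (-2)^2 = -8
  7 * (-2)^1 = -14
  constant: 7
Sum = -160 + 64 - 32 - 8 - 14 + 7 = -143


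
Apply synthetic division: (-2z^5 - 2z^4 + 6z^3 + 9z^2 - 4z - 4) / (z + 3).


Synthetic division with c = -3. Coefficients: -2, -2, 6, 9, -4, -4
Bring down -2.
  -2 * -3 = 6; 6 - 2 = 4
  4 * -3 = -12; -12 + 6 = -6
  -6 * -3 = 18; 18 + 9 = 27
  27 * -3 = -81; -81 - 4 = -85
  -85 * -3 = 255; 255 - 4 = 251
Quotient: -2z^4 + 4z^3 - 6z^2 + 27z - 85, Remainder: 251


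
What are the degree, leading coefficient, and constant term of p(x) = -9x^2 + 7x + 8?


Highest power of x is 2, with coefficient -9. Constant term is 8.
Degree = 2, leading coefficient = -9, constant term = 8


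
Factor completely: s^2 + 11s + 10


Roots satisfy r1 + r2 = -b/a = -11 and r1*r2 = c/a = 10.
So r1 = -10, r2 = -1.
s^2 + 11s + 10 = (s - r1)(s - r2) = (s + 10)(s + 1)


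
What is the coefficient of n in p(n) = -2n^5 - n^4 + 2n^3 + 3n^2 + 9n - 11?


Read off the coefficient of n: 9


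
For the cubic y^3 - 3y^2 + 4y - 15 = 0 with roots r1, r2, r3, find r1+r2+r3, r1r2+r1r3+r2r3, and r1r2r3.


Monic cubic y^3+by^2+cy+d=0: sum=-b, pairwise sum=c, product=-d.
b=-3, c=4, d=-15
r1+r2+r3 = 3
r1r2+r1r3+r2r3 = 4
r1r2r3 = 15


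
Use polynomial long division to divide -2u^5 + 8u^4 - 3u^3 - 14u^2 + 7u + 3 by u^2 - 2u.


(-2u^5 + 8u^4 - 3u^3 - 14u^2 + 7u + 3) / (u^2 - 2u)
Step 1: -2u^3 * (u^2 - 2u) = -2u^5 + 4u^4; subtract.
Step 2: 4u^2 * (u^2 - 2u) = 4u^4 - 8u^3; subtract.
Step 3: 5u * (u^2 - 2u) = 5u^3 - 10u^2; subtract.
Step 4: -4 * (u^2 - 2u) = -4u^2 + 8u; subtract.
Quotient: -2u^3 + 4u^2 + 5u - 4, Remainder: -u + 3


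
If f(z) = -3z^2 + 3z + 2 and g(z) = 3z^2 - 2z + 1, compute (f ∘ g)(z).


Substitute g(z) into f:
f(g(z)) = -3*(3z^2 - 2z + 1)^2 + 3*(3z^2 - 2z + 1) + 2
(3z^2 - 2z + 1)^2 = 9z^4 - 12z^3 + 10z^2 - 4z + 1
Expand and combine: -27z^4 + 36z^3 - 21z^2 + 6z + 2


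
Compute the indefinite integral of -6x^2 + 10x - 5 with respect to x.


Reverse power rule on each term:
  ∫ -6x^2 dx = -2x^3
  ∫ 10x dx = 5x^2
  ∫ -5 dx = -5x
F(x) = -2x^3 + 5x^2 - 5x + C


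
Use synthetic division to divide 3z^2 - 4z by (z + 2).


Synthetic division with c = -2. Coefficients: 3, -4, 0
Bring down 3.
  3 * -2 = -6; -6 - 4 = -10
  -10 * -2 = 20; 20 + 0 = 20
Quotient: 3z - 10, Remainder: 20


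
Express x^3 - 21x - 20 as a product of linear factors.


Try integer roots (divisors of -20). x=-1: p(-1)=0.
Divide out (x + 1): quotient is x^2 - x - 20.
Factor the quadratic: (x - 5)(x + 4)
Result: (x + 1)(x - 5)(x + 4)


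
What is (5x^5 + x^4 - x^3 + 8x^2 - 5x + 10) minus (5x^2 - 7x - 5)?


Distribute the minus sign:
  (5x^5 + x^4 - x^3 + 8x^2 - 5x + 10)
- (5x^2 - 7x - 5)
Negate second polynomial: -5x^2 + 7x + 5
Add: 5x^5 + x^4 - x^3 + 3x^2 + 2x + 15


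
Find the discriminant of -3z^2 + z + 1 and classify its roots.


D = b^2 - 4ac = (1)^2 - 4(-3)(1) = 1 + 12 = 13
Since D > 0: two distinct irrational roots


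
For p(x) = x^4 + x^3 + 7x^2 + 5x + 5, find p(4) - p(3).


p(4) = 457
p(3) = 191
p(4) - p(3) = 457 - 191 = 266


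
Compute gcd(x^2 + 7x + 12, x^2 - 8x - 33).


Factor each:
  x^2 + 7x + 12 = (x + 3)(x + 4)
  x^2 - 8x - 33 = (x + 3)(x - 11)
Common monic factor: x + 3


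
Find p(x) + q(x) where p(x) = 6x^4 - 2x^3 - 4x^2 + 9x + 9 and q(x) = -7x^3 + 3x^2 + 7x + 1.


Align terms by degree and add:
  6x^4 - 2x^3 - 4x^2 + 9x + 9
  -7x^3 + 3x^2 + 7x + 1
= 6x^4 - 9x^3 - x^2 + 16x + 10


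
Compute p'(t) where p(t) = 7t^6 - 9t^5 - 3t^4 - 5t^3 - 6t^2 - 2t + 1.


Apply the power rule term by term:
  d/dt(7t^6) = 42t^5
  d/dt(-9t^5) = -45t^4
  d/dt(-3t^4) = -12t^3
  d/dt(-5t^3) = -15t^2
  d/dt(-6t^2) = -12t
  d/dt(-2t) = -2
  d/dt(1) = 0
p'(t) = 42t^5 - 45t^4 - 12t^3 - 15t^2 - 12t - 2


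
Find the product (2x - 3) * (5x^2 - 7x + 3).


Distribute each term of the first polynomial:
  (2x)(5x^2 - 7x + 3) = 10x^3 - 14x^2 + 6x
  (-3)(5x^2 - 7x + 3) = -15x^2 + 21x - 9
Sum: 10x^3 - 29x^2 + 27x - 9


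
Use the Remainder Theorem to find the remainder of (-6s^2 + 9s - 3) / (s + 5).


By the Remainder Theorem, the remainder equals p(-5):
  -6*(-5)^2 = -150
  9*(-5)^1 = -45
  constant: -3
Sum: -150 - 45 - 3 = -198


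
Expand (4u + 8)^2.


Expand (4u + 8)^2 by repeated multiplication:
= 16u^2 + 64u + 64


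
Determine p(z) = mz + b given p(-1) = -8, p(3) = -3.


p(z) = mz + b. Using p(-1)=-8, p(3)=-3:
m = (-8 + 3)/(-1 - 3) = -5/-4 = 5/4
b = -8 - m*(-1) = -8 + 5/4 = -27/4
p(z) = (5/4)z - (27/4)


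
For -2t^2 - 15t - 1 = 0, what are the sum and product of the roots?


For at^2+bt+c=0: sum = -b/a, product = c/a.
a=-2, b=-15, c=-1
Sum = -(-15)/-2 = -15/2
Product = (-1)/-2 = 1/2


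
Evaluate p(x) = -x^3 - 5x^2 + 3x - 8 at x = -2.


Using direct substitution:
  -1 * (-2)^3 = 8
  -5 * (-2)^2 = -20
  3 * (-2)^1 = -6
  constant: -8
Sum = 8 - 20 - 6 - 8 = -26


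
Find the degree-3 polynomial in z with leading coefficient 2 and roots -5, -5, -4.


p(z) = 2(z + 5)(z + 5)(z + 4)
Expand: 2z^3 + 28z^2 + 130z + 200


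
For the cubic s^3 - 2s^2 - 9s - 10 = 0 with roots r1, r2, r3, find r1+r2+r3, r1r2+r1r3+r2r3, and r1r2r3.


Monic cubic s^3+bs^2+cs+d=0: sum=-b, pairwise sum=c, product=-d.
b=-2, c=-9, d=-10
r1+r2+r3 = 2
r1r2+r1r3+r2r3 = -9
r1r2r3 = 10


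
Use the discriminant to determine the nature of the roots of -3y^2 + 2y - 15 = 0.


D = b^2 - 4ac = (2)^2 - 4(-3)(-15) = 4 - 180 = -176
Since D < 0: two complex conjugate roots (no real roots)


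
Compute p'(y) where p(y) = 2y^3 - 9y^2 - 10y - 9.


Apply the power rule term by term:
  d/dy(2y^3) = 6y^2
  d/dy(-9y^2) = -18y
  d/dy(-10y) = -10
  d/dy(-9) = 0
p'(y) = 6y^2 - 18y - 10


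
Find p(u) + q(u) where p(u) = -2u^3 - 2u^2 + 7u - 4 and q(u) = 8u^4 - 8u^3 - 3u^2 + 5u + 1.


Align terms by degree and add:
  -2u^3 - 2u^2 + 7u - 4
+ 8u^4 - 8u^3 - 3u^2 + 5u + 1
= 8u^4 - 10u^3 - 5u^2 + 12u - 3


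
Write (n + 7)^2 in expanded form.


Expand (n + 7)^2 by repeated multiplication:
= n^2 + 14n + 49


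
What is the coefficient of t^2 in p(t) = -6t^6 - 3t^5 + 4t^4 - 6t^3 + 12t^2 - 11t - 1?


Read off the coefficient of t^2: 12


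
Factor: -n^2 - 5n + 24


Roots satisfy r1 + r2 = -b/a = -5 and r1*r2 = c/a = -24.
So r1 = 3, r2 = -8.
-n^2 - 5n + 24 = -(n - r1)(n - r2) = -(n - 3)(n + 8)


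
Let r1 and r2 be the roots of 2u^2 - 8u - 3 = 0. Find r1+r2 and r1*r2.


For au^2+bu+c=0: sum = -b/a, product = c/a.
a=2, b=-8, c=-3
Sum = -(-8)/2 = 4
Product = (-3)/2 = -3/2


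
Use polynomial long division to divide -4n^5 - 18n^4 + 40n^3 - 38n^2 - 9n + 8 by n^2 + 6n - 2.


(-4n^5 - 18n^4 + 40n^3 - 38n^2 - 9n + 8) / (n^2 + 6n - 2)
Step 1: -4n^3 * (n^2 + 6n - 2) = -4n^5 - 24n^4 + 8n^3; subtract.
Step 2: 6n^2 * (n^2 + 6n - 2) = 6n^4 + 36n^3 - 12n^2; subtract.
Step 3: -4n * (n^2 + 6n - 2) = -4n^3 - 24n^2 + 8n; subtract.
Step 4: -2 * (n^2 + 6n - 2) = -2n^2 - 12n + 4; subtract.
Quotient: -4n^3 + 6n^2 - 4n - 2, Remainder: -5n + 4


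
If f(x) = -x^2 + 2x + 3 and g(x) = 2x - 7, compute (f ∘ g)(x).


Substitute g(x) into f:
f(g(x)) = -1*(2x - 7)^2 + 2*(2x - 7) + 3
(2x - 7)^2 = 4x^2 - 28x + 49
Expand and combine: -4x^2 + 32x - 60


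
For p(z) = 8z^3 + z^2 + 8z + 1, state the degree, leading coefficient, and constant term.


Highest power of z is 3, with coefficient 8. Constant term is 1.
Degree = 3, leading coefficient = 8, constant term = 1


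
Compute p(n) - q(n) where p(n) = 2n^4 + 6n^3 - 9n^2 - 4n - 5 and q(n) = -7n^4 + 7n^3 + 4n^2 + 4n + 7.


Distribute the minus sign:
  (2n^4 + 6n^3 - 9n^2 - 4n - 5)
- (-7n^4 + 7n^3 + 4n^2 + 4n + 7)
Negate second polynomial: 7n^4 - 7n^3 - 4n^2 - 4n - 7
Add: 9n^4 - n^3 - 13n^2 - 8n - 12


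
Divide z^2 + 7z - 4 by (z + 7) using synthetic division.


Synthetic division with c = -7. Coefficients: 1, 7, -4
Bring down 1.
  1 * -7 = -7; -7 + 7 = 0
  0 * -7 = 0; 0 - 4 = -4
Quotient: z, Remainder: -4


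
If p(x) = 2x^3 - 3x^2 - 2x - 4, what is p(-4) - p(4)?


p(-4) = -172
p(4) = 68
p(-4) - p(4) = -172 - 68 = -240


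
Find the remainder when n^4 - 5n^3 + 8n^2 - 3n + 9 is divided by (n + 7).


By the Remainder Theorem, the remainder equals p(-7):
  1*(-7)^4 = 2401
  -5*(-7)^3 = 1715
  8*(-7)^2 = 392
  -3*(-7)^1 = 21
  constant: 9
Sum: 2401 + 1715 + 392 + 21 + 9 = 4538


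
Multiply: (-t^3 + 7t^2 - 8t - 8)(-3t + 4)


Distribute each term of the first polynomial:
  (-t^3)(-3t + 4) = 3t^4 - 4t^3
  (7t^2)(-3t + 4) = -21t^3 + 28t^2
  (-8t)(-3t + 4) = 24t^2 - 32t
  (-8)(-3t + 4) = 24t - 32
Sum: 3t^4 - 25t^3 + 52t^2 - 8t - 32


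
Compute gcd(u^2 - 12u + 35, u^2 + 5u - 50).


Factor each:
  u^2 - 12u + 35 = (u - 5)(u - 7)
  u^2 + 5u - 50 = (u - 5)(u + 10)
Common monic factor: u - 5


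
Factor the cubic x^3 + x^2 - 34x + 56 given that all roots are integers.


Try integer roots (divisors of 56). x=-7: p(-7)=0.
Divide out (x + 7): quotient is x^2 - 6x + 8.
Factor the quadratic: (x - 2)(x - 4)
Result: (x + 7)(x - 2)(x - 4)


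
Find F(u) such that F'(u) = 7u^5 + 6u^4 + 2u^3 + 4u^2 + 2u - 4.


Reverse power rule on each term:
  ∫ 7u^5 du = (7/6)u^6
  ∫ 6u^4 du = (6/5)u^5
  ∫ 2u^3 du = (1/2)u^4
  ∫ 4u^2 du = (4/3)u^3
  ∫ 2u du = u^2
  ∫ -4 du = -4u
F(u) = (7/6)u^6 + (6/5)u^5 + (1/2)u^4 + (4/3)u^3 + u^2 - 4u + C


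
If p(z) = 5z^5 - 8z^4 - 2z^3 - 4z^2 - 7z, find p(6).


Using direct substitution:
  5 * (6)^5 = 38880
  -8 * (6)^4 = -10368
  -2 * (6)^3 = -432
  -4 * (6)^2 = -144
  -7 * (6)^1 = -42
  constant: 0
Sum = 38880 - 10368 - 432 - 144 - 42 + 0 = 27894


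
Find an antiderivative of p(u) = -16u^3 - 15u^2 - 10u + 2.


Reverse power rule on each term:
  ∫ -16u^3 du = -4u^4
  ∫ -15u^2 du = -5u^3
  ∫ -10u du = -5u^2
  ∫ 2 du = 2u
F(u) = -4u^4 - 5u^3 - 5u^2 + 2u + C


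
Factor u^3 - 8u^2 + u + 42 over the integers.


Try integer roots (divisors of 42). u=3: p(3)=0.
Divide out (u - 3): quotient is u^2 - 5u - 14.
Factor the quadratic: (u - 7)(u + 2)
Result: (u - 3)(u - 7)(u + 2)


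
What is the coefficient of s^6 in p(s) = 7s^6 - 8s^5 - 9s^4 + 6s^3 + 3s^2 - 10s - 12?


Read off the coefficient of s^6: 7


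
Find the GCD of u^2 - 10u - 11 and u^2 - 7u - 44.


Factor each:
  u^2 - 10u - 11 = (u - 11)(u + 1)
  u^2 - 7u - 44 = (u - 11)(u + 4)
Common monic factor: u - 11


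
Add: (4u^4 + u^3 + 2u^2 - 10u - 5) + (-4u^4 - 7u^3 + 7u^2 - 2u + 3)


Align terms by degree and add:
  4u^4 + u^3 + 2u^2 - 10u - 5
  -4u^4 - 7u^3 + 7u^2 - 2u + 3
= -6u^3 + 9u^2 - 12u - 2


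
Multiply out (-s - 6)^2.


Expand (-s - 6)^2 by repeated multiplication:
= s^2 + 12s + 36


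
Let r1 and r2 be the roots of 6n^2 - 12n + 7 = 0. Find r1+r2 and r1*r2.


For an^2+bn+c=0: sum = -b/a, product = c/a.
a=6, b=-12, c=7
Sum = -(-12)/6 = 2
Product = (7)/6 = 7/6


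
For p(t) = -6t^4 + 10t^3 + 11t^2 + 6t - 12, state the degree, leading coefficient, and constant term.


Highest power of t is 4, with coefficient -6. Constant term is -12.
Degree = 4, leading coefficient = -6, constant term = -12


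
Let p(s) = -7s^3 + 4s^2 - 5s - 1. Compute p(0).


Using direct substitution:
  -7 * (0)^3 = 0
  4 * (0)^2 = 0
  -5 * (0)^1 = 0
  constant: -1
Sum = 0 + 0 + 0 - 1 = -1


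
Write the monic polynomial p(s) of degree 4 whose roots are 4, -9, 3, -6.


p(s) = (s - 4)(s + 9)(s - 3)(s + 6)
Expand: s^4 + 8s^3 - 39s^2 - 198s + 648


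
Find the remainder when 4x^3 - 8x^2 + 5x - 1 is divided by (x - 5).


By the Remainder Theorem, the remainder equals p(5):
  4*(5)^3 = 500
  -8*(5)^2 = -200
  5*(5)^1 = 25
  constant: -1
Sum: 500 - 200 + 25 - 1 = 324


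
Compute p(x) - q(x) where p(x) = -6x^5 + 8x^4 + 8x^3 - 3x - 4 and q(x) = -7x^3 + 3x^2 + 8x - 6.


Distribute the minus sign:
  (-6x^5 + 8x^4 + 8x^3 - 3x - 4)
- (-7x^3 + 3x^2 + 8x - 6)
Negate second polynomial: 7x^3 - 3x^2 - 8x + 6
Add: -6x^5 + 8x^4 + 15x^3 - 3x^2 - 11x + 2


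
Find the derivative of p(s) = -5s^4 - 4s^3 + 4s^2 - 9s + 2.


Apply the power rule term by term:
  d/ds(-5s^4) = -20s^3
  d/ds(-4s^3) = -12s^2
  d/ds(4s^2) = 8s
  d/ds(-9s) = -9
  d/ds(2) = 0
p'(s) = -20s^3 - 12s^2 + 8s - 9


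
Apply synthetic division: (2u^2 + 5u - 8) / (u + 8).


Synthetic division with c = -8. Coefficients: 2, 5, -8
Bring down 2.
  2 * -8 = -16; -16 + 5 = -11
  -11 * -8 = 88; 88 - 8 = 80
Quotient: 2u - 11, Remainder: 80


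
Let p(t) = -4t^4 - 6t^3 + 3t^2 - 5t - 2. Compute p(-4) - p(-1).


p(-4) = -574
p(-1) = 8
p(-4) - p(-1) = -574 - 8 = -582


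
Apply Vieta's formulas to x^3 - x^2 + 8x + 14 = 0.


Monic cubic x^3+bx^2+cx+d=0: sum=-b, pairwise sum=c, product=-d.
b=-1, c=8, d=14
r1+r2+r3 = 1
r1r2+r1r3+r2r3 = 8
r1r2r3 = -14


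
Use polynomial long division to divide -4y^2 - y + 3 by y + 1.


(-4y^2 - y + 3) / (y + 1)
Step 1: -4y * (y + 1) = -4y^2 - 4y; subtract.
Step 2: 3 * (y + 1) = 3y + 3; subtract.
Quotient: -4y + 3, Remainder: 0


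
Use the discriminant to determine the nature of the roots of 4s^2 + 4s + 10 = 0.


D = b^2 - 4ac = (4)^2 - 4(4)(10) = 16 - 160 = -144
Since D < 0: two complex conjugate roots (no real roots)


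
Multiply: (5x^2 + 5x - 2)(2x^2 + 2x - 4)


Distribute each term of the first polynomial:
  (5x^2)(2x^2 + 2x - 4) = 10x^4 + 10x^3 - 20x^2
  (5x)(2x^2 + 2x - 4) = 10x^3 + 10x^2 - 20x
  (-2)(2x^2 + 2x - 4) = -4x^2 - 4x + 8
Sum: 10x^4 + 20x^3 - 14x^2 - 24x + 8


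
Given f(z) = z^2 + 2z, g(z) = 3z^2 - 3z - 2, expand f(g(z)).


Substitute g(z) into f:
f(g(z)) = 1*(3z^2 - 3z - 2)^2 + 2*(3z^2 - 3z - 2)
(3z^2 - 3z - 2)^2 = 9z^4 - 18z^3 - 3z^2 + 12z + 4
Expand and combine: 9z^4 - 18z^3 + 3z^2 + 6z


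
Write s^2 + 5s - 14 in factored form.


Roots satisfy r1 + r2 = -b/a = -5 and r1*r2 = c/a = -14.
So r1 = 2, r2 = -7.
s^2 + 5s - 14 = (s - r1)(s - r2) = (s - 2)(s + 7)


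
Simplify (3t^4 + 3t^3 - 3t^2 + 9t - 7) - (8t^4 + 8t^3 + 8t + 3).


Distribute the minus sign:
  (3t^4 + 3t^3 - 3t^2 + 9t - 7)
- (8t^4 + 8t^3 + 8t + 3)
Negate second polynomial: -8t^4 - 8t^3 - 8t - 3
Add: -5t^4 - 5t^3 - 3t^2 + t - 10


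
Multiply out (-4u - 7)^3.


Expand (-4u - 7)^3 by repeated multiplication:
  (-4u - 7)^2 = 16u^2 + 56u + 49
= -64u^3 - 336u^2 - 588u - 343


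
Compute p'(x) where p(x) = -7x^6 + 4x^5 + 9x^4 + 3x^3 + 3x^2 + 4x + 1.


Apply the power rule term by term:
  d/dx(-7x^6) = -42x^5
  d/dx(4x^5) = 20x^4
  d/dx(9x^4) = 36x^3
  d/dx(3x^3) = 9x^2
  d/dx(3x^2) = 6x
  d/dx(4x) = 4
  d/dx(1) = 0
p'(x) = -42x^5 + 20x^4 + 36x^3 + 9x^2 + 6x + 4


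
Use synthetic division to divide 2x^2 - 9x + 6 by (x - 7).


Synthetic division with c = 7. Coefficients: 2, -9, 6
Bring down 2.
  2 * 7 = 14; 14 - 9 = 5
  5 * 7 = 35; 35 + 6 = 41
Quotient: 2x + 5, Remainder: 41


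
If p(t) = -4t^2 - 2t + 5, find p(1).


Using direct substitution:
  -4 * (1)^2 = -4
  -2 * (1)^1 = -2
  constant: 5
Sum = -4 - 2 + 5 = -1


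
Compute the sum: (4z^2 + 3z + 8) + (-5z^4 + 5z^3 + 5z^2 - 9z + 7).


Align terms by degree and add:
  4z^2 + 3z + 8
  -5z^4 + 5z^3 + 5z^2 - 9z + 7
= -5z^4 + 5z^3 + 9z^2 - 6z + 15


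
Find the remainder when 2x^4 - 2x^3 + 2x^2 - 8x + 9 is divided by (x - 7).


By the Remainder Theorem, the remainder equals p(7):
  2*(7)^4 = 4802
  -2*(7)^3 = -686
  2*(7)^2 = 98
  -8*(7)^1 = -56
  constant: 9
Sum: 4802 - 686 + 98 - 56 + 9 = 4167


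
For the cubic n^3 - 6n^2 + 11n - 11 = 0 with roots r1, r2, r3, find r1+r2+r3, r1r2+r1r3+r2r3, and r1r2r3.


Monic cubic n^3+bn^2+cn+d=0: sum=-b, pairwise sum=c, product=-d.
b=-6, c=11, d=-11
r1+r2+r3 = 6
r1r2+r1r3+r2r3 = 11
r1r2r3 = 11


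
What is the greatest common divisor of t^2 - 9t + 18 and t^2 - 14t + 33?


Factor each:
  t^2 - 9t + 18 = (t - 3)(t - 6)
  t^2 - 14t + 33 = (t - 3)(t - 11)
Common monic factor: t - 3


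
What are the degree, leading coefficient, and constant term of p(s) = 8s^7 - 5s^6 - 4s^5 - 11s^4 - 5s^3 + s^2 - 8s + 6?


Highest power of s is 7, with coefficient 8. Constant term is 6.
Degree = 7, leading coefficient = 8, constant term = 6


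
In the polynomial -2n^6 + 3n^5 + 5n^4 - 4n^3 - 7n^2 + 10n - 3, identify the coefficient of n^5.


Read off the coefficient of n^5: 3


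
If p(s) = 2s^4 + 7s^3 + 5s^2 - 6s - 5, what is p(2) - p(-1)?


p(2) = 91
p(-1) = 1
p(2) - p(-1) = 91 - 1 = 90


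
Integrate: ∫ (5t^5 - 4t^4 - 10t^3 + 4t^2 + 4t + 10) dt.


Reverse power rule on each term:
  ∫ 5t^5 dt = (5/6)t^6
  ∫ -4t^4 dt = -(4/5)t^5
  ∫ -10t^3 dt = -(5/2)t^4
  ∫ 4t^2 dt = (4/3)t^3
  ∫ 4t dt = 2t^2
  ∫ 10 dt = 10t
F(t) = (5/6)t^6 - (4/5)t^5 - (5/2)t^4 + (4/3)t^3 + 2t^2 + 10t + C
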